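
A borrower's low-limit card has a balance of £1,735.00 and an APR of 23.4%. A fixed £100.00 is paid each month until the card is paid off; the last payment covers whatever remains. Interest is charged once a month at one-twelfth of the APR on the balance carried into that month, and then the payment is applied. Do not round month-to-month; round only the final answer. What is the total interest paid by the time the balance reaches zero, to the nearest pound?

Monthly rate r = 23.4%/12 = 1.95% = 0.0195.
Payoff takes n = ⌈−ln(1 − rB₀/P)/ln(1+r)⌉ = ⌈21.384⌉ = 22 payments; the last is £38.66.
Total paid = 21·£100.00 + £38.66 = £2,138.66.
Total interest = total paid − principal = £2,138.66 − £1,735.00 = £403.66.

£404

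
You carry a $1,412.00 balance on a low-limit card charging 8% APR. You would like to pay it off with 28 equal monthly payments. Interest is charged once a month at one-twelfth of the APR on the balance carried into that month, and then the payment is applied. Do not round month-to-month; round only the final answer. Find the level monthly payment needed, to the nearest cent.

$55.45

Monthly rate r = 8%/12 = 0.666667% = 0.00666667.
Level-payment amortization: P = B₀·r / (1 − (1+r)^(−n)) = 1412.00·0.00666667 / (1 − 1.00667^(−28)).
Denominator 1 − (1+r)^(−28) = 0.16976559.
P = 9.41333 / 0.16976559 ≈ 55.45.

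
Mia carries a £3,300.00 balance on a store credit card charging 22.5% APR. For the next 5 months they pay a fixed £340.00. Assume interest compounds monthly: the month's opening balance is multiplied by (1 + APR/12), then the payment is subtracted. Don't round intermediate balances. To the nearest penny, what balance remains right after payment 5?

£1,856.24

Monthly rate r = 22.5%/12 = 1.875% = 0.01875.
Each month: B ← B·(1+r) − £340.00.
Month 1: interest £61.88; balance after payment £3,021.88.
Month 2: interest £56.66; balance after payment £2,738.54.
Month 3: interest £51.35; balance after payment £2,449.88.
Month 4: interest £45.94; balance after payment £2,155.82.
Month 5: interest £40.42; balance after payment £1,856.24.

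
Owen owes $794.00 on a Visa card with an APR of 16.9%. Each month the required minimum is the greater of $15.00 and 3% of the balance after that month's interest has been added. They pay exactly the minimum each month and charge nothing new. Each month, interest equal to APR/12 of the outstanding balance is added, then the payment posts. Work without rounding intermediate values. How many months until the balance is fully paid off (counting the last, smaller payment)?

74 months

Monthly rate r = 16.9%/12 = 1.40833% = 0.0140833.
While 3% of the post-interest balance exceeds $15.00, each month B ← (B·(1+r))·(1 − 0.03), i.e. B shrinks by the factor (1+r)·0.97 = 0.98366.
This holds for months 1–29. Entering month 30 the balance is $492.42; 3% of the post-interest balance is now below $15.00, so the flat $15.00 minimum applies from here.
From month 30 a fixed $15.00 at rate r clears $492.42 in 45 more payments. Total: 29 + 45 = 74 months.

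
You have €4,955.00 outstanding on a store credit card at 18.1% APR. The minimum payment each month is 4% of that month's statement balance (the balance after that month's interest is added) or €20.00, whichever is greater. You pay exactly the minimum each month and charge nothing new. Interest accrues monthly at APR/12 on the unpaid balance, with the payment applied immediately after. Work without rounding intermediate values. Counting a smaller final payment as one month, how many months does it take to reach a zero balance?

121 months

Monthly rate r = 18.1%/12 = 1.50833% = 0.0150833.
While 4% of the post-interest balance exceeds €20.00, each month B ← (B·(1+r))·(1 − 0.04), i.e. B shrinks by the factor (1+r)·0.96 = 0.97448.
This holds for months 1–90. Entering month 91 the balance is €483.73; 4% of the post-interest balance is now below €20.00, so the flat €20.00 minimum applies from here.
From month 91 a fixed €20.00 at rate r clears €483.73 in 31 more payments. Total: 90 + 31 = 121 months.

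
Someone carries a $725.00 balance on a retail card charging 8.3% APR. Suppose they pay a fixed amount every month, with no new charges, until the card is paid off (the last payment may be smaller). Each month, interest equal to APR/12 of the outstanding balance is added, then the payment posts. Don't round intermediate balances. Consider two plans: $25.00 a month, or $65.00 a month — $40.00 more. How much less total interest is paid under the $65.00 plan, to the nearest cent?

$54.85

Monthly rate r = 8.3%/12 = 0.691667% = 0.00691667.
At $25.00/mo: n = ⌈−ln(1 − rB₀/P)/ln(1+r)⌉ = 33 payments (last $12.00); total interest = total paid − $725.00 = $87.00.
At $65.00/mo: 12 payments (last $42.15); total interest $32.15.
Interest saved = $87.00 − $32.15 = $54.85.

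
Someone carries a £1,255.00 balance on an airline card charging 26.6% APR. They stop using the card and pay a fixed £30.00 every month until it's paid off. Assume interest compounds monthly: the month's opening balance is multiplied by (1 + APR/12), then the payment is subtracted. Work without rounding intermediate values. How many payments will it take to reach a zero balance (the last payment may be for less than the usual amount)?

Monthly rate r = 26.6%/12 = 2.21667% = 0.0221667.
Recurrence: B ← B·(1+r) − £30.00.
Month 1: interest £27.82; balance after payment £1,252.82.
Month 2: interest £27.77; balance after payment £1,250.59.
Closed form: n = −ln(1 − rB₀/P)/ln(1+r) = −ln(0.072694)/ln(1.02217) ≈ 119.569, so the balance reaches zero during payment 120.

120 payments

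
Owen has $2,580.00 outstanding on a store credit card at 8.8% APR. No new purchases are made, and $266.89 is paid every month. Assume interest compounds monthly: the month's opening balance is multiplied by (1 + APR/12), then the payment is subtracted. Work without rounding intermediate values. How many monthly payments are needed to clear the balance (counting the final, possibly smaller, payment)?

11 payments

Monthly rate r = 8.8%/12 = 0.733333% = 0.00733333.
Recurrence: B ← B·(1+r) − $266.89.
Month 1: interest $18.92; balance after payment $2,332.03.
Month 2: interest $17.10; balance after payment $2,082.24.
Closed form: n = −ln(1 − rB₀/P)/ln(1+r) = −ln(0.92911)/ln(1.00733) ≈ 10.063, so the balance reaches zero during payment 11.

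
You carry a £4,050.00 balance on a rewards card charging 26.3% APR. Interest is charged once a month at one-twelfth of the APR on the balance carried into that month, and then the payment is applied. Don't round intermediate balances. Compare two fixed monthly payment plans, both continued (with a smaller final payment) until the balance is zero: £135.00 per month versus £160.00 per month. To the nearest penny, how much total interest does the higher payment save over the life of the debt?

£700.42

Monthly rate r = 26.3%/12 = 2.19167% = 0.0219167.
At £135.00/mo: n = ⌈−ln(1 − rB₀/P)/ln(1+r)⌉ = 50 payments (last £57.43); total interest = total paid − £4,050.00 = £2,622.43.
At £160.00/mo: 38 payments (last £52.01); total interest £1,922.01.
Interest saved = £2,622.43 − £1,922.01 = £700.42.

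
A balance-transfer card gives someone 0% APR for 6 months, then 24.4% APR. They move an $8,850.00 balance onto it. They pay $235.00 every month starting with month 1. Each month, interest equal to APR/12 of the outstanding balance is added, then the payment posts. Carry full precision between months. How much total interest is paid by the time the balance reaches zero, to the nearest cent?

Promo months 1–6 at r₀ = 0%/12 = 0; months 7+ at r₁ = 24.4%/12 = 0.0203333.
After month 6 (no interest yet): B = $8,850.00 − 6·$235.00 = $7,440.00.
Then at r₁ with $235.00/mo: n₂ = −ln(1 − r₁·B/P)/ln(1+r₁) ≈ 51.27 → 52 more payments.
Total paid = 57·$235.00 + $64.79 = $13,459.79; interest = $13,459.79 − $8,850.00 = $4,609.79.

$4,609.79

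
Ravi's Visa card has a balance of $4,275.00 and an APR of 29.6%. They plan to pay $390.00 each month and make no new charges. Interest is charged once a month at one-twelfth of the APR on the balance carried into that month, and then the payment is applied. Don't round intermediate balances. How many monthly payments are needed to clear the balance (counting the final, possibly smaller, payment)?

Monthly rate r = 29.6%/12 = 2.46667% = 0.0246667.
Recurrence: B ← B·(1+r) − $390.00.
Month 1: interest $105.45; balance after payment $3,990.45.
Month 2: interest $98.43; balance after payment $3,698.88.
Closed form: n = −ln(1 − rB₀/P)/ln(1+r) = −ln(0.72962)/ln(1.02467) ≈ 12.937, so the balance reaches zero during payment 13.

13 payments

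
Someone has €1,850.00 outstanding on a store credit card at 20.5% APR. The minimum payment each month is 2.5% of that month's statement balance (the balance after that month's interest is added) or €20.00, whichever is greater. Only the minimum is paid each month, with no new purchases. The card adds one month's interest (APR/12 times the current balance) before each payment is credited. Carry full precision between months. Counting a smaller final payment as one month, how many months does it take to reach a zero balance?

168 months

Monthly rate r = 20.5%/12 = 1.70833% = 0.0170833.
While 2.5% of the post-interest balance exceeds €20.00, each month B ← (B·(1+r))·(1 − 0.025), i.e. B shrinks by the factor (1+r)·0.975 = 0.99166.
This holds for months 1–103. Entering month 104 the balance is €780.50; 2.5% of the post-interest balance is now below €20.00, so the flat €20.00 minimum applies from here.
From month 104 a fixed €20.00 at rate r clears €780.50 in 65 more payments. Total: 103 + 65 = 168 months.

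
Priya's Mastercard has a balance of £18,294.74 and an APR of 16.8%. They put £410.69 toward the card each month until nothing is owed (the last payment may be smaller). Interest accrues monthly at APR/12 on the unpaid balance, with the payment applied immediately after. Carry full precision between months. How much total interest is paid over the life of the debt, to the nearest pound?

Monthly rate r = 16.8%/12 = 1.4% = 0.014.
Payoff takes n = ⌈−ln(1 − rB₀/P)/ln(1+r)⌉ = ⌈70.290⌉ = 71 payments; the last is £119.62.
Total paid = 70·£410.69 + £119.62 = £28,867.92.
Total interest = total paid − principal = £28,867.92 − £18,294.74 = £10,573.18.

£10,573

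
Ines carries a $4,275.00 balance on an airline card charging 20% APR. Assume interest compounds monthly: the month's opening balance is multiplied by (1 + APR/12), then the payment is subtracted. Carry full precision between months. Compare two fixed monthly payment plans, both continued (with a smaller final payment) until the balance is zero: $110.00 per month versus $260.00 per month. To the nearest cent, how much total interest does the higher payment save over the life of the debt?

$1,905.38

Monthly rate r = 20%/12 = 1.66667% = 0.0166667.
At $110.00/mo: n = ⌈−ln(1 − rB₀/P)/ln(1+r)⌉ = 64 payments (last $13.43); total interest = total paid − $4,275.00 = $2,668.43.
At $260.00/mo: 20 payments (last $98.05); total interest $763.05.
Interest saved = $2,668.43 − $763.05 = $1,905.38.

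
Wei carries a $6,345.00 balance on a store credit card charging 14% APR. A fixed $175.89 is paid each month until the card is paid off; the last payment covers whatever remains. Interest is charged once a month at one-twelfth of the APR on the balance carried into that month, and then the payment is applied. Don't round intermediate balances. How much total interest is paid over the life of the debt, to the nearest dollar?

Monthly rate r = 14%/12 = 1.16667% = 0.0116667.
Payoff takes n = ⌈−ln(1 − rB₀/P)/ln(1+r)⌉ = ⌈47.091⌉ = 48 payments; the last is $16.02.
Total paid = 47·$175.89 + $16.02 = $8,282.85.
Total interest = total paid − principal = $8,282.85 − $6,345.00 = $1,937.85.

$1,938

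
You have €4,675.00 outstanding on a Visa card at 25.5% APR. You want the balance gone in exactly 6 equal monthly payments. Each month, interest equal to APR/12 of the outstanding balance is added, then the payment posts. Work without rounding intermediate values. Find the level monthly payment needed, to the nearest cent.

Monthly rate r = 25.5%/12 = 2.125% = 0.02125.
Level-payment amortization: P = B₀·r / (1 − (1+r)^(−n)) = 4675.00·0.02125 / (1 − 1.02125^(−6)).
Denominator 1 − (1+r)^(−6) = 0.118529905.
P = 99.3438 / 0.118529905 ≈ 838.13.

€838.13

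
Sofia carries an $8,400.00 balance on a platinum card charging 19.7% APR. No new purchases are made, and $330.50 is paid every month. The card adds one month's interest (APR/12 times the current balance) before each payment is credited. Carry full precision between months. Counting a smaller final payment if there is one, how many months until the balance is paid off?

34 months

Monthly rate r = 19.7%/12 = 1.64167% = 0.0164167.
Recurrence: B ← B·(1+r) − $330.50.
Month 1: interest $137.90; balance after payment $8,207.40.
Month 2: interest $134.74; balance after payment $8,011.64.
Closed form: n = −ln(1 − rB₀/P)/ln(1+r) = −ln(0.58275)/ln(1.01642) ≈ 33.162, so the balance reaches zero during payment 34.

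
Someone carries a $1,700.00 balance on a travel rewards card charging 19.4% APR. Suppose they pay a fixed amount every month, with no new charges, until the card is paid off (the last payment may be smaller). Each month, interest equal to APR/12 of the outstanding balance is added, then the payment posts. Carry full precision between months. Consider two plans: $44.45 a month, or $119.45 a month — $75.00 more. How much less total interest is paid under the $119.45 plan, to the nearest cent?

Monthly rate r = 19.4%/12 = 1.61667% = 0.0161667.
At $44.45/mo: n = ⌈−ln(1 − rB₀/P)/ln(1+r)⌉ = 61 payments (last $2.43); total interest = total paid − $1,700.00 = $969.43.
At $119.45/mo: 17 payments (last $36.50); total interest $247.70.
Interest saved = $969.43 − $247.70 = $721.73.

$721.73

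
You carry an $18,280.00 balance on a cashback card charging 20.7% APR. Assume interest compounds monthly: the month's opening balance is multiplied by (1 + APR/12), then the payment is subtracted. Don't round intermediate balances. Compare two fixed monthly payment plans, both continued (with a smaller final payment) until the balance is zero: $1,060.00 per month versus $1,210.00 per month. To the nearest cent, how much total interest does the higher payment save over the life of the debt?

Monthly rate r = 20.7%/12 = 1.725% = 0.01725.
At $1,060.00/mo: n = ⌈−ln(1 − rB₀/P)/ln(1+r)⌉ = 21 payments (last $685.37); total interest = total paid − $18,280.00 = $3,605.37.
At $1,210.00/mo: 18 payments (last $792.69); total interest $3,082.69.
Interest saved = $3,605.37 − $3,082.69 = $522.68.

$522.68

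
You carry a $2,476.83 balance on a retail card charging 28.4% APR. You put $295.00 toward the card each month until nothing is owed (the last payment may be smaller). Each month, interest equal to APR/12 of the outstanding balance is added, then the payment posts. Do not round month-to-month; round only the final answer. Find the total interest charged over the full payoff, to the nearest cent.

$317.87

Monthly rate r = 28.4%/12 = 2.36667% = 0.0236667.
Payoff takes n = ⌈−ln(1 − rB₀/P)/ln(1+r)⌉ = ⌈9.471⌉ = 10 payments; the last is $139.70.
Total paid = 9·$295.00 + $139.70 = $2,794.70.
Total interest = total paid − principal = $2,794.70 − $2,476.83 = $317.87.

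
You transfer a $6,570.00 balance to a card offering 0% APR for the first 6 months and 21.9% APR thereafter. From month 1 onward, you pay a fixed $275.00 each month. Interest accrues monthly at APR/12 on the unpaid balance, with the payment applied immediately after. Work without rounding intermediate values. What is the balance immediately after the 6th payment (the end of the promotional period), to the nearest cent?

$4,920.00

Promo months 1–6 at r₀ = 0%/12 = 0; months 7+ at r₁ = 21.9%/12 = 0.01825.
After month 6 (no interest yet): B = $6,570.00 − 6·$275.00 = $4,920.00.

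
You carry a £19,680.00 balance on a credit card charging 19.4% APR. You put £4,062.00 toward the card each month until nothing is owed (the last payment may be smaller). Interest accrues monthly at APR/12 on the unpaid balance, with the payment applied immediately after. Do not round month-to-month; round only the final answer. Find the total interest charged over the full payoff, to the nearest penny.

Monthly rate r = 19.4%/12 = 1.61667% = 0.0161667.
Payoff takes n = ⌈−ln(1 − rB₀/P)/ln(1+r)⌉ = ⌈5.086⌉ = 6 payments; the last is £351.27.
Total paid = 5·£4,062.00 + £351.27 = £20,661.27.
Total interest = total paid − principal = £20,661.27 − £19,680.00 = £981.27.

£981.27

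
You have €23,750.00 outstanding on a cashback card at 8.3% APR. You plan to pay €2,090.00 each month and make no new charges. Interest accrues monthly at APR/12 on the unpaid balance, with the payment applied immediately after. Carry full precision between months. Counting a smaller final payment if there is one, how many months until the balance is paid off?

Monthly rate r = 8.3%/12 = 0.691667% = 0.00691667.
Recurrence: B ← B·(1+r) − €2,090.00.
Month 1: interest €164.27; balance after payment €21,824.27.
Month 2: interest €150.95; balance after payment €19,885.22.
Closed form: n = −ln(1 − rB₀/P)/ln(1+r) = −ln(0.9214)/ln(1.00692) ≈ 11.876, so the balance reaches zero during payment 12.

12 payments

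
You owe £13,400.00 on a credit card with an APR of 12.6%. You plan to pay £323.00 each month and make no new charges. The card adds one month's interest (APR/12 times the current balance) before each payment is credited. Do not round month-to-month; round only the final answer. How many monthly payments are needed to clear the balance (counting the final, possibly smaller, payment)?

Monthly rate r = 12.6%/12 = 1.05% = 0.0105.
Recurrence: B ← B·(1+r) − £323.00.
Month 1: interest £140.70; balance after payment £13,217.70.
Month 2: interest £138.79; balance after payment £13,033.49.
Closed form: n = −ln(1 − rB₀/P)/ln(1+r) = −ln(0.5644)/ln(1.0105) ≈ 54.762, so the balance reaches zero during payment 55.

55 months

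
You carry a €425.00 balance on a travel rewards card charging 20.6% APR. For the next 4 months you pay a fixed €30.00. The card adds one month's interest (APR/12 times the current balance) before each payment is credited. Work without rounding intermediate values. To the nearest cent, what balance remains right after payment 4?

Monthly rate r = 20.6%/12 = 1.71667% = 0.0171667.
Each month: B ← B·(1+r) − €30.00.
Month 1: interest €7.30; balance after payment €402.30.
Month 2: interest €6.91; balance after payment €379.20.
Month 3: interest €6.51; balance after payment €355.71.
Month 4: interest €6.11; balance after payment €331.82.

€331.82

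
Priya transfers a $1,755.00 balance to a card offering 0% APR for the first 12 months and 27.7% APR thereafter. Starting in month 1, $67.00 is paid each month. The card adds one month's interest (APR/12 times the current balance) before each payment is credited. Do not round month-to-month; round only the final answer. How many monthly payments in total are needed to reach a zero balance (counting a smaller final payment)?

30 months

Promo months 1–12 at r₀ = 0%/12 = 0; months 13+ at r₁ = 27.7%/12 = 0.0230833.
After month 12 (no interest yet): B = $1,755.00 − 12·$67.00 = $951.00.
Then at r₁ with $67.00/mo: n₂ = −ln(1 − r₁·B/P)/ln(1+r₁) ≈ 17.39 → 18 more payments.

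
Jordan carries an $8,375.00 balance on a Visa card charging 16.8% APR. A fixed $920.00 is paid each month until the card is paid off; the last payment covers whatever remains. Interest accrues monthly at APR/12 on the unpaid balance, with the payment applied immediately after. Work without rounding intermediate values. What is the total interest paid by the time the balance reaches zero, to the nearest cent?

$647.42

Monthly rate r = 16.8%/12 = 1.4% = 0.014.
Payoff takes n = ⌈−ln(1 − rB₀/P)/ln(1+r)⌉ = ⌈9.806⌉ = 10 payments; the last is $742.42.
Total paid = 9·$920.00 + $742.42 = $9,022.42.
Total interest = total paid − principal = $9,022.42 − $8,375.00 = $647.42.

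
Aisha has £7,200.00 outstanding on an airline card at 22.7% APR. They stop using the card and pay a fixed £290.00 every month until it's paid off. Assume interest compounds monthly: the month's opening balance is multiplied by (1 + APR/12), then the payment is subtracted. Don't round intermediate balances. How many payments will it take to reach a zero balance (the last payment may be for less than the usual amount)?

Monthly rate r = 22.7%/12 = 1.89167% = 0.0189167.
Recurrence: B ← B·(1+r) − £290.00.
Month 1: interest £136.20; balance after payment £7,046.20.
Month 2: interest £133.29; balance after payment £6,889.49.
Closed form: n = −ln(1 − rB₀/P)/ln(1+r) = −ln(0.53034)/ln(1.01892) ≈ 33.844, so the balance reaches zero during payment 34.

34 payments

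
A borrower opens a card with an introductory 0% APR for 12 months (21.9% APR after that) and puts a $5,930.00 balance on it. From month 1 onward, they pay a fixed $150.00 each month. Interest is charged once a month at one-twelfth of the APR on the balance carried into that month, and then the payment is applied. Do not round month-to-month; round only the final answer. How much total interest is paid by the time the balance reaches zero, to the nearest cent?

Promo months 1–12 at r₀ = 0%/12 = 0; months 13+ at r₁ = 21.9%/12 = 0.01825.
After month 12 (no interest yet): B = $5,930.00 − 12·$150.00 = $4,130.00.
Then at r₁ with $150.00/mo: n₂ = −ln(1 − r₁·B/P)/ln(1+r₁) ≈ 38.60 → 39 more payments.
Total paid = 50·$150.00 + $90.55 = $7,590.55; interest = $7,590.55 − $5,930.00 = $1,660.55.

$1,660.55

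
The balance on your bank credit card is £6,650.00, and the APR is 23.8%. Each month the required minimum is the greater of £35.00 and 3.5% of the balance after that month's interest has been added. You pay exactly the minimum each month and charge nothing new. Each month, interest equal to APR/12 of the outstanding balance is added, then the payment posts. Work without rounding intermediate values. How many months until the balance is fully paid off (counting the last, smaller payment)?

162 months

Monthly rate r = 23.8%/12 = 1.98333% = 0.0198333.
While 3.5% of the post-interest balance exceeds £35.00, each month B ← (B·(1+r))·(1 − 0.035), i.e. B shrinks by the factor (1+r)·0.965 = 0.98414.
This holds for months 1–120. Entering month 121 the balance is £976.35; 3.5% of the post-interest balance is now below £35.00, so the flat £35.00 minimum applies from here.
From month 121 a fixed £35.00 at rate r clears £976.35 in 42 more payments. Total: 120 + 42 = 162 months.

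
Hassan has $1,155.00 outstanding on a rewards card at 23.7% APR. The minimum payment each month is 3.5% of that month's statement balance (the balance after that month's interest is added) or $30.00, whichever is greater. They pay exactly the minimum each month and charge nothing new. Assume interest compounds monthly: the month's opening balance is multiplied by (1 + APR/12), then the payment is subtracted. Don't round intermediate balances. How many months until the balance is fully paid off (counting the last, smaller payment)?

Monthly rate r = 23.7%/12 = 1.975% = 0.01975.
While 3.5% of the post-interest balance exceeds $30.00, each month B ← (B·(1+r))·(1 − 0.035), i.e. B shrinks by the factor (1+r)·0.965 = 0.98406.
This holds for months 1–20. Entering month 21 the balance is $837.53; 3.5% of the post-interest balance is now below $30.00, so the flat $30.00 minimum applies from here.
From month 21 a fixed $30.00 at rate r clears $837.53 in 41 more payments. Total: 20 + 41 = 61 months.

61 months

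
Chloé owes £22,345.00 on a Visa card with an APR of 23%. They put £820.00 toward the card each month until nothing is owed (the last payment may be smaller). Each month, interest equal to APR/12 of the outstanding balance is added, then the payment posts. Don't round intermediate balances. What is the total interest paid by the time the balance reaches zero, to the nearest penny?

£9,563.42

Monthly rate r = 23%/12 = 1.91667% = 0.0191667.
Payoff takes n = ⌈−ln(1 − rB₀/P)/ln(1+r)⌉ = ⌈38.912⌉ = 39 payments; the last is £748.42.
Total paid = 38·£820.00 + £748.42 = £31,908.42.
Total interest = total paid − principal = £31,908.42 − £22,345.00 = £9,563.42.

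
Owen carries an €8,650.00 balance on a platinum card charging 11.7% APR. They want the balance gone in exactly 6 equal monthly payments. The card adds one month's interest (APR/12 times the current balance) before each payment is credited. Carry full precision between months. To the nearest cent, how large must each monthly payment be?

€1,491.26

Monthly rate r = 11.7%/12 = 0.975% = 0.00975.
Level-payment amortization: P = B₀·r / (1 − (1+r)^(−n)) = 8650.00·0.00975 / (1 − 1.00975^(−6)).
Denominator 1 − (1+r)^(−6) = 0.0565544748.
P = 84.3375 / 0.0565544748 ≈ 1491.26.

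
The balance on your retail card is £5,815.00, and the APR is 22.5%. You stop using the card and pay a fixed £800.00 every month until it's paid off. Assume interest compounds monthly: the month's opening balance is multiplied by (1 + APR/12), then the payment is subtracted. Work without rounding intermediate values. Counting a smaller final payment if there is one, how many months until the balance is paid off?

Monthly rate r = 22.5%/12 = 1.875% = 0.01875.
Recurrence: B ← B·(1+r) − £800.00.
Month 1: interest £109.03; balance after payment £5,124.03.
Month 2: interest £96.08; balance after payment £4,420.11.
Closed form: n = −ln(1 − rB₀/P)/ln(1+r) = −ln(0.86371)/ln(1.01875) ≈ 7.887, so the balance reaches zero during payment 8.

8 payments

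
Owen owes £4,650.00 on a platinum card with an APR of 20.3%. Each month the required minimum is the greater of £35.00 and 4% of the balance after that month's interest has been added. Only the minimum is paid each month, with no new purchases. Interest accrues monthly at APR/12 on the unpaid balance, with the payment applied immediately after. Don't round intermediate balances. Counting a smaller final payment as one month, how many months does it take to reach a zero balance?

Monthly rate r = 20.3%/12 = 1.69167% = 0.0169167.
While 4% of the post-interest balance exceeds £35.00, each month B ← (B·(1+r))·(1 − 0.04), i.e. B shrinks by the factor (1+r)·0.96 = 0.97624.
This holds for months 1–71. Entering month 72 the balance is £843.28; 4% of the post-interest balance is now below £35.00, so the flat £35.00 minimum applies from here.
From month 72 a fixed £35.00 at rate r clears £843.28 in 32 more payments. Total: 71 + 32 = 103 months.

103 months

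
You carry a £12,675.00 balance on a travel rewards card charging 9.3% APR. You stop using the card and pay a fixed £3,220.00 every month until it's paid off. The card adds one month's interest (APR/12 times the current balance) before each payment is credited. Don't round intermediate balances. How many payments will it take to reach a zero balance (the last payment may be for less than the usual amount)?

5 months

Monthly rate r = 9.3%/12 = 0.775% = 0.00775.
Recurrence: B ← B·(1+r) − £3,220.00.
Month 1: interest £98.23; balance after payment £9,553.23.
Month 2: interest £74.04; balance after payment £6,407.27.
Month 3: interest £49.66; balance after payment £3,236.93.
Month 4: interest £25.09; balance after payment £42.01.
Month 5: interest £0.33; balance after payment £0.00.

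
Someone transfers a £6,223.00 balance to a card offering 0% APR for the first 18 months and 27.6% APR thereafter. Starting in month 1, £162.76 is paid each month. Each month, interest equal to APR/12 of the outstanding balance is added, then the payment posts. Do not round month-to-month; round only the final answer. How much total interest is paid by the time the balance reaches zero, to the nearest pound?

Promo months 1–18 at r₀ = 0%/12 = 0; months 19+ at r₁ = 27.6%/12 = 0.023.
After month 18 (no interest yet): B = £6,223.00 − 18·£162.76 = £3,293.32.
Then at r₁ with £162.76/mo: n₂ = −ln(1 − r₁·B/P)/ln(1+r₁) ≈ 27.54 → 28 more payments.
Total paid = 45·£162.76 + £88.11 = £7,412.31; interest = £7,412.31 − £6,223.00 = £1,189.31.

£1,189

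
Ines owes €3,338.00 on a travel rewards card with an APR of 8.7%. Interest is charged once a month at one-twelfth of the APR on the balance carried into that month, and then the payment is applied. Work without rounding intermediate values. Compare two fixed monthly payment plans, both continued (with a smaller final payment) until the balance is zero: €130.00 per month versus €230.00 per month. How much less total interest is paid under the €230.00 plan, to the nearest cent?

Monthly rate r = 8.7%/12 = 0.725% = 0.00725.
At €130.00/mo: n = ⌈−ln(1 − rB₀/P)/ln(1+r)⌉ = 29 payments (last €67.08); total interest = total paid − €3,338.00 = €369.08.
At €230.00/mo: 16 payments (last €89.96); total interest €201.96.
Interest saved = €369.08 − €201.96 = €167.12.

€167.12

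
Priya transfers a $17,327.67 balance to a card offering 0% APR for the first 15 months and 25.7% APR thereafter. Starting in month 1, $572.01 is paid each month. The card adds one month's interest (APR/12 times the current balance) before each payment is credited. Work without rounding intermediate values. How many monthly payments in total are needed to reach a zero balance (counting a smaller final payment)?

34 months

Promo months 1–15 at r₀ = 0%/12 = 0; months 16+ at r₁ = 25.7%/12 = 0.0214167.
After month 15 (no interest yet): B = $17,327.67 − 15·$572.01 = $8,747.52.
Then at r₁ with $572.01/mo: n₂ = −ln(1 − r₁·B/P)/ln(1+r₁) ≈ 18.72 → 19 more payments.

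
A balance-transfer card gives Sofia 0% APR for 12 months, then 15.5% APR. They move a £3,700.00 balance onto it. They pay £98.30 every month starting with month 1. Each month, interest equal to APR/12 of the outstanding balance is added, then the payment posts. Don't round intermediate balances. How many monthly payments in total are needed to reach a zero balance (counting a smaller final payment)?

Promo months 1–12 at r₀ = 0%/12 = 0; months 13+ at r₁ = 15.5%/12 = 0.0129167.
After month 12 (no interest yet): B = £3,700.00 − 12·£98.30 = £2,520.40.
Then at r₁ with £98.30/mo: n₂ = −ln(1 − r₁·B/P)/ln(1+r₁) ≈ 31.34 → 32 more payments.

44 months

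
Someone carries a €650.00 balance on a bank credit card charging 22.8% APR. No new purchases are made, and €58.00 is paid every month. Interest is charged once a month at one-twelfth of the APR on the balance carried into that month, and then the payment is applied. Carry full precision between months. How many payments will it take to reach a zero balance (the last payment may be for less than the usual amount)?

Monthly rate r = 22.8%/12 = 1.9% = 0.019.
Recurrence: B ← B·(1+r) − €58.00.
Month 1: interest €12.35; balance after payment €604.35.
Month 2: interest €11.48; balance after payment €557.83.
Closed form: n = −ln(1 − rB₀/P)/ln(1+r) = −ln(0.78707)/ln(1.019) ≈ 12.721, so the balance reaches zero during payment 13.

13 payments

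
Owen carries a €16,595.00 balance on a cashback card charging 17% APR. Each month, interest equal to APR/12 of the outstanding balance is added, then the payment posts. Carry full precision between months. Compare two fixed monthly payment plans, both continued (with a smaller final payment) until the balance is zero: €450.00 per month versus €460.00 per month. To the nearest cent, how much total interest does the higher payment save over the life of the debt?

€243.60

Monthly rate r = 17%/12 = 1.41667% = 0.0141667.
At €450.00/mo: n = ⌈−ln(1 − rB₀/P)/ln(1+r)⌉ = 53 payments (last €242.56); total interest = total paid − €16,595.00 = €7,047.56.
At €460.00/mo: 51 payments (last €398.96); total interest €6,803.96.
Interest saved = €7,047.56 − €6,803.96 = €243.60.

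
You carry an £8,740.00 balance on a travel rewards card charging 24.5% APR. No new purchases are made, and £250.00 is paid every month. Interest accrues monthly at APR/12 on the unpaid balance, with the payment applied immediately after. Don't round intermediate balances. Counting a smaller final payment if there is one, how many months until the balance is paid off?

Monthly rate r = 24.5%/12 = 2.04167% = 0.0204167.
Recurrence: B ← B·(1+r) − £250.00.
Month 1: interest £178.44; balance after payment £8,668.44.
Month 2: interest £176.98; balance after payment £8,595.42.
Closed form: n = −ln(1 − rB₀/P)/ln(1+r) = −ln(0.28623)/ln(1.02042) ≈ 61.894, so the balance reaches zero during payment 62.

62 payments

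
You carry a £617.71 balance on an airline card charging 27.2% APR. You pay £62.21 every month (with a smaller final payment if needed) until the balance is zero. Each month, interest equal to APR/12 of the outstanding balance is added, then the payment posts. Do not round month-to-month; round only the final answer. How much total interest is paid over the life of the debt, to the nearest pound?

Monthly rate r = 27.2%/12 = 2.26667% = 0.0226667.
Payoff takes n = ⌈−ln(1 − rB₀/P)/ln(1+r)⌉ = ⌈11.376⌉ = 12 payments; the last is £23.56.
Total paid = 11·£62.21 + £23.56 = £707.87.
Total interest = total paid − principal = £707.87 − £617.71 = £90.16.

£90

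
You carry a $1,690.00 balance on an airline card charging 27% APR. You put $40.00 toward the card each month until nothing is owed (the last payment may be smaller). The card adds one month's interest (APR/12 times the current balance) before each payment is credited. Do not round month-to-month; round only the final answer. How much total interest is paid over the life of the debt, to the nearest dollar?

Monthly rate r = 27%/12 = 2.25% = 0.0225.
Payoff takes n = ⌈−ln(1 − rB₀/P)/ln(1+r)⌉ = ⌈135.201⌉ = 136 payments; the last is $8.12.
Total paid = 135·$40.00 + $8.12 = $5,408.12.
Total interest = total paid − principal = $5,408.12 − $1,690.00 = $3,718.12.

$3,718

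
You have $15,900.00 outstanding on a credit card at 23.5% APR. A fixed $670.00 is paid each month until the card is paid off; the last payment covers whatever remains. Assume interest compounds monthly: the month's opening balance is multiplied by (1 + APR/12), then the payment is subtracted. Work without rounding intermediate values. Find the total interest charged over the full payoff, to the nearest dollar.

$5,693

Monthly rate r = 23.5%/12 = 1.95833% = 0.0195833.
Payoff takes n = ⌈−ln(1 − rB₀/P)/ln(1+r)⌉ = ⌈32.226⌉ = 33 payments; the last is $152.83.
Total paid = 32·$670.00 + $152.83 = $21,592.83.
Total interest = total paid − principal = $21,592.83 − $15,900.00 = $5,692.83.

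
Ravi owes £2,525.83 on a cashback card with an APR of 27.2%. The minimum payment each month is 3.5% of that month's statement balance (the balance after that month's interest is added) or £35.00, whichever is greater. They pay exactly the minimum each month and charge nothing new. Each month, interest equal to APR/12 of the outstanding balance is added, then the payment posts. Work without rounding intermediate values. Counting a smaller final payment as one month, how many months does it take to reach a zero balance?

117 months

Monthly rate r = 27.2%/12 = 2.26667% = 0.0226667.
While 3.5% of the post-interest balance exceeds £35.00, each month B ← (B·(1+r))·(1 − 0.035), i.e. B shrinks by the factor (1+r)·0.965 = 0.98687.
This holds for months 1–72. Entering month 73 the balance is £975.50; 3.5% of the post-interest balance is now below £35.00, so the flat £35.00 minimum applies from here.
From month 73 a fixed £35.00 at rate r clears £975.50 in 45 more payments. Total: 72 + 45 = 117 months.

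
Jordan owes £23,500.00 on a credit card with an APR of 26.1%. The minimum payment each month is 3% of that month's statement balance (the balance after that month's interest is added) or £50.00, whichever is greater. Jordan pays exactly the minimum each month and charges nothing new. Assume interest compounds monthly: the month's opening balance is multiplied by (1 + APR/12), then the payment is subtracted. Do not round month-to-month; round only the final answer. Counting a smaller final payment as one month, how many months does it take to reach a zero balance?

Monthly rate r = 26.1%/12 = 2.175% = 0.02175.
While 3% of the post-interest balance exceeds £50.00, each month B ← (B·(1+r))·(1 − 0.03), i.e. B shrinks by the factor (1+r)·0.97 = 0.9911.
This holds for months 1–299. Entering month 300 the balance is £1,621.31; 3% of the post-interest balance is now below £50.00, so the flat £50.00 minimum applies from here.
From month 300 a fixed £50.00 at rate r clears £1,621.31 in 57 more payments. Total: 299 + 57 = 356 months.

356 months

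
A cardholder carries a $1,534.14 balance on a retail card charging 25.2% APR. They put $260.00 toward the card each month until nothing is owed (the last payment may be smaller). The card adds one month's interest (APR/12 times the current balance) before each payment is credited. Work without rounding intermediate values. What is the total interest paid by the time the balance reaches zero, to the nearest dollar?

Monthly rate r = 25.2%/12 = 2.1% = 0.021.
Payoff takes n = ⌈−ln(1 − rB₀/P)/ln(1+r)⌉ = ⌈6.365⌉ = 7 payments; the last is $95.62.
Total paid = 6·$260.00 + $95.62 = $1,655.62.
Total interest = total paid − principal = $1,655.62 − $1,534.14 = $121.48.

$121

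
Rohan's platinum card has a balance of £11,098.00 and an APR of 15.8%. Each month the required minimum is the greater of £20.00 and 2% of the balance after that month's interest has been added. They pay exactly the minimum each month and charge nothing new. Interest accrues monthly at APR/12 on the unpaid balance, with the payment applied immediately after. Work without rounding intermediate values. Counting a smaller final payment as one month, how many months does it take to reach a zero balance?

420 months

Monthly rate r = 15.8%/12 = 1.31667% = 0.0131667.
While 2% of the post-interest balance exceeds £20.00, each month B ← (B·(1+r))·(1 − 0.02), i.e. B shrinks by the factor (1+r)·0.98 = 0.9929.
This holds for months 1–340. Entering month 341 the balance is £985.40; 2% of the post-interest balance is now below £20.00, so the flat £20.00 minimum applies from here.
From month 341 a fixed £20.00 at rate r clears £985.40 in 80 more payments. Total: 340 + 80 = 420 months.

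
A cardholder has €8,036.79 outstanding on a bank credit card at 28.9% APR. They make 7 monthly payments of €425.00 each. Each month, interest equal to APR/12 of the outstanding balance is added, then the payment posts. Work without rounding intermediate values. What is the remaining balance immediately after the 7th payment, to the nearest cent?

€6,294.79

Monthly rate r = 28.9%/12 = 2.40833% = 0.0240833.
Each month: B ← B·(1+r) − €425.00.
Month 1: interest €193.55; balance after payment €7,805.34.
Month 2: interest €187.98; balance after payment €7,568.32.
Month 3: interest €182.27; balance after payment €7,325.59.
Month 4: interest €176.42; balance after payment €7,077.02.
Month 5: interest €170.44; balance after payment €6,822.45.
Month 6: interest €164.31; balance after payment €6,561.76.
Month 7: interest €158.03; balance after payment €6,294.79.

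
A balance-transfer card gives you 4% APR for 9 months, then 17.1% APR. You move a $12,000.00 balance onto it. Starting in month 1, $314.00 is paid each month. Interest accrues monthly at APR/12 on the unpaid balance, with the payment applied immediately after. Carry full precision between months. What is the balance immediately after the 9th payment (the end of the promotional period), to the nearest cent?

Promo months 1–9 at r₀ = 4%/12 = 0.00333333; months 10+ at r₁ = 17.1%/12 = 0.01425.
After month 9: iterate B ← B·(1+r₀) − $314.00 for 9 months → $9,500.86.

$9,500.86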